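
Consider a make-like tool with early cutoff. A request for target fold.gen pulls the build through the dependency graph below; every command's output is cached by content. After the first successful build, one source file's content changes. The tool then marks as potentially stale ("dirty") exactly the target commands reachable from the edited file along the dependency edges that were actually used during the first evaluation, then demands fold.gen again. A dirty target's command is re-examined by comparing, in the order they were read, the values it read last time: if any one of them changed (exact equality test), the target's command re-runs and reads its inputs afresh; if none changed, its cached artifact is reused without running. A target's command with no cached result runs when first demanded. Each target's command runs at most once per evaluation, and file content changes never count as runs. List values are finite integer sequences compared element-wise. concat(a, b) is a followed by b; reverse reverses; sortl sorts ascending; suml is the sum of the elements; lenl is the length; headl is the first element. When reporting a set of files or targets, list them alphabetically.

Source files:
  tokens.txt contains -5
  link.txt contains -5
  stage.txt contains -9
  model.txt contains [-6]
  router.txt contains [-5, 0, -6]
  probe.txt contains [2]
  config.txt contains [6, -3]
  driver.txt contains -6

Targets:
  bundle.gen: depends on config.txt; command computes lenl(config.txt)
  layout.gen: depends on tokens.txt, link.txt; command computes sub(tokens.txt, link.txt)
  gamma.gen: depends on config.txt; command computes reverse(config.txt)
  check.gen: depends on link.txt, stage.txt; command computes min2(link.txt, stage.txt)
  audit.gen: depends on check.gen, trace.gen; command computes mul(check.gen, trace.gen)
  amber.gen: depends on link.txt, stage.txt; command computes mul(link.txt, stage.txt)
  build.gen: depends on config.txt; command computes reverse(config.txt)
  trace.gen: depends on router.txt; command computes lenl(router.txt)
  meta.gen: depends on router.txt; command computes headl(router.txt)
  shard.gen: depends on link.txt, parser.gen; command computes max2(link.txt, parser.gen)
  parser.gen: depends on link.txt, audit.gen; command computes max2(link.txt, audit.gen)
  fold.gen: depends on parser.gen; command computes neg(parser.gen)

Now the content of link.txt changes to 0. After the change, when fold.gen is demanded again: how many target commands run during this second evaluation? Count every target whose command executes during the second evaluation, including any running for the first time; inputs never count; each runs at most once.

3 target commands run: check.gen, fold.gen, parser.gen.
Note where the cutoff bites: audit.gen is checked, finds nothing changed, and keeps its cache.

First demand of the output computes:
  check.gen = min2(-5, -9) = -9
  trace.gen = lenl([-5, 0, -6]) = 3
  audit.gen = mul(-9, 3) = -27
  parser.gen = max2(-5, -27) = -5
  fold.gen = neg(-5) = 5

After the edit, cleaning proceeds:
  check.gen: a read changed (link.txt -5->0) — executes, giving -9 — identical to its old value.
  audit.gen: dirty, but its reads are unchanged (check.gen unchanged, trace.gen unchanged); cached -27 stands.
  parser.gen: a read changed (link.txt -5->0) — executes, giving 0.
  fold.gen: a read changed (parser.gen -5->0) — executes, giving 0.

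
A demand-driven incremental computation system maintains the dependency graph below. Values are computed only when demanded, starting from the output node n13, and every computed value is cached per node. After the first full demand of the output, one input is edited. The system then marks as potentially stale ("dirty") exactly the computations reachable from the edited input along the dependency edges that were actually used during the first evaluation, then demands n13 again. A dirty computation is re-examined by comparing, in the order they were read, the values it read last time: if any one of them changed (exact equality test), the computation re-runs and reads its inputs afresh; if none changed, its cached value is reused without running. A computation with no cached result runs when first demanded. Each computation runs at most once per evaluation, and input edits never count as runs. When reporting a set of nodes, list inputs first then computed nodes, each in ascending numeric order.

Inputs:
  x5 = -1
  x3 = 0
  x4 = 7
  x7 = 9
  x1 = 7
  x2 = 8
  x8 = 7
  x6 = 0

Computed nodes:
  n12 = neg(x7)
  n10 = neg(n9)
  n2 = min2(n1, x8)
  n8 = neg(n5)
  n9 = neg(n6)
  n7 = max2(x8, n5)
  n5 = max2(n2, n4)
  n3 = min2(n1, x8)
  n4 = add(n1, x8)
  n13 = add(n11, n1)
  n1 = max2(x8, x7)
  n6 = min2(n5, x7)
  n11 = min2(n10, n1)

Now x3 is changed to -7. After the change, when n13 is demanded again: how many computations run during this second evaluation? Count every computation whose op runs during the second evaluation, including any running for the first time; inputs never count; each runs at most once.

First evaluation (everything demanded from the output):
  n1 = max2(7, 9) = 9
  n2 = min2(9, 7) = 7
  n4 = add(9, 7) = 16
  n5 = max2(7, 16) = 16
  n6 = min2(16, 9) = 9
  n9 = neg(9) = -9
  n10 = neg(-9) = 9
  n11 = min2(9, 9) = 9
  n13 = add(9, 9) = 18

Propagation after the edit:
  x3 feeds no computation that the output demands — nothing is marked dirty and nothing runs.

Key observation: x3 is never demanded by the output, so the edit triggers no recomputation at all.

Computations that run: none — 0 in total.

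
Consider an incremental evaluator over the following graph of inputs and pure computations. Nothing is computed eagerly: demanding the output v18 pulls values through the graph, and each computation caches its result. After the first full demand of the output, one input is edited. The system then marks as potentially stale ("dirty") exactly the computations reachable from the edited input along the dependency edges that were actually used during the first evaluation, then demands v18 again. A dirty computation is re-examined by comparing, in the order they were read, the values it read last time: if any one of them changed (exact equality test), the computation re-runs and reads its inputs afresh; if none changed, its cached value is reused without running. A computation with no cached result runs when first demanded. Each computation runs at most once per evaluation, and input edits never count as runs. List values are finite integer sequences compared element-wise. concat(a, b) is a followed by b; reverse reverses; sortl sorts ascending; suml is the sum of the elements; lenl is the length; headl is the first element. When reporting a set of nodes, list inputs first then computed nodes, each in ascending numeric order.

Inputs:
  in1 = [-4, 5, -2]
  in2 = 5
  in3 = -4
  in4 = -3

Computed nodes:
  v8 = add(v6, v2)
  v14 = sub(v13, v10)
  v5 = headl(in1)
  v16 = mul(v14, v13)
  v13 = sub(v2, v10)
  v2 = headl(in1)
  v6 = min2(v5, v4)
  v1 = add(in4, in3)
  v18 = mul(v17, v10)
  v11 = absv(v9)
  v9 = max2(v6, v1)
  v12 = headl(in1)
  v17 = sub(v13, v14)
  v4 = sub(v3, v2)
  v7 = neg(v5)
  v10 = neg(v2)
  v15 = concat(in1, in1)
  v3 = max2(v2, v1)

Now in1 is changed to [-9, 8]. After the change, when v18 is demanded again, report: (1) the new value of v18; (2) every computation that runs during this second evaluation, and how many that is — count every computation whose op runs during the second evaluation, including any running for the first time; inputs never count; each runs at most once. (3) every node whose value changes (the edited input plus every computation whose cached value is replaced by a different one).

v18 now evaluates to 81.
Run set: v2, v10, v13, v14, v17, v18 (6 run).
Changed values: in1, v2, v10, v13, v14, v17, v18.

Initial pass — values computed on the first demand:
  v2 = headl([-4, 5, -2]) = -4
  v10 = neg(-4) = 4
  v13 = sub(-4, 4) = -8
  v14 = sub(-8, 4) = -12
  v17 = sub(-8, -12) = 4
  v18 = mul(4, 4) = 16

Second demand — change propagation:
  v2: re-runs because in1 [-4, 5, -2]->[-9, 8]; new result -9.
  v10: re-runs because v2 -4->-9; new result 9.
  v13: re-runs because v2 -4->-9; v10 4->9; new result -18.
  v14: re-runs because v13 -8->-18; v10 4->9; new result -27.
  v17: re-runs because v13 -8->-18; v14 -12->-27; new result 9.
  v18: re-runs because v17 4->9; v10 4->9; new result 81.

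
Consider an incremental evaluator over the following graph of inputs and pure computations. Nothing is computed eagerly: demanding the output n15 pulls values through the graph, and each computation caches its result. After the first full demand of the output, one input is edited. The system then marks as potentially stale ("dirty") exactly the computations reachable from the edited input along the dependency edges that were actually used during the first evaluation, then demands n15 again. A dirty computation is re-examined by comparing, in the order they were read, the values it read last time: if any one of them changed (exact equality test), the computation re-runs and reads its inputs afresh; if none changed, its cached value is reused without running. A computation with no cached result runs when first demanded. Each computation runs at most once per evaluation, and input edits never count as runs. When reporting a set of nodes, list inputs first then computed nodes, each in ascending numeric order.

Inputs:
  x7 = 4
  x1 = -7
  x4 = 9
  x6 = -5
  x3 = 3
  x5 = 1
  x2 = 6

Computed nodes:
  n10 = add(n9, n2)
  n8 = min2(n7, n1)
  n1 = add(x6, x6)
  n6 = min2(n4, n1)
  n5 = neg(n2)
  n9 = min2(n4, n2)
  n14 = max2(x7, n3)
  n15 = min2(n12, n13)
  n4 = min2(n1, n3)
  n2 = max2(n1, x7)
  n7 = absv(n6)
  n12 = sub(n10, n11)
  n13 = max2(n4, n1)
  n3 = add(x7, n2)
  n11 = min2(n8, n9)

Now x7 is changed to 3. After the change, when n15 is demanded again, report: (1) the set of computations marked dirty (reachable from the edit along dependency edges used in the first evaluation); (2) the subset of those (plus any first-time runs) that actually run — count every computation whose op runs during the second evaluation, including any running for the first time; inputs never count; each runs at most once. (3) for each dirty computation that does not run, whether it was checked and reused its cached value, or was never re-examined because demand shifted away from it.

Dirty set: n2, n3, n4, n6, n7, n8, n9, n10, n11, n12, n13, n15.
Run set: n2, n3, n4, n9, n10, n12, n15 (7 run).
Re-examined without running (cache reused): n6, n7, n8, n11, n13.
The important point: at n6 every value read last time is unchanged, so the dirty flag clears without a run.

Initial pass — values computed on the first demand:
  n1 = add(-5, -5) = -10
  n2 = max2(-10, 4) = 4
  n3 = add(4, 4) = 8
  n4 = min2(-10, 8) = -10
  n6 = min2(-10, -10) = -10
  n7 = absv(-10) = 10
  n8 = min2(10, -10) = -10
  n9 = min2(-10, 4) = -10
  n10 = add(-10, 4) = -6
  n11 = min2(-10, -10) = -10
  n12 = sub(-6, -10) = 4
  n13 = max2(-10, -10) = -10
  n15 = min2(4, -10) = -10

Second demand — change propagation:
  n2: re-runs because x7 4->3; new result 3.
  n3: re-runs because x7 4->3; n2 4->3; new result 6.
  n4: re-runs because n3 8->6; new result -10 (unchanged).
  n6: re-examined; everything it read last time is the same (n4 unchanged, n1 unchanged) — cache -10 kept, no run.
  n7: re-examined; everything it read last time is the same (n6 unchanged) — cache 10 kept, no run.
  n8: re-examined; everything it read last time is the same (n7 unchanged, n1 unchanged) — cache -10 kept, no run.
  n9: re-runs because n2 4->3; new result -10 (unchanged).
  n10: re-runs because n2 4->3; new result -7.
  n11: re-examined; everything it read last time is the same (n8 unchanged, n9 unchanged) — cache -10 kept, no run.
  n12: re-runs because n10 -6->-7; new result 3.
  n13: re-examined; everything it read last time is the same (n4 unchanged, n1 unchanged) — cache -10 kept, no run.
  n15: re-runs because n12 4->3; new result -10 (unchanged).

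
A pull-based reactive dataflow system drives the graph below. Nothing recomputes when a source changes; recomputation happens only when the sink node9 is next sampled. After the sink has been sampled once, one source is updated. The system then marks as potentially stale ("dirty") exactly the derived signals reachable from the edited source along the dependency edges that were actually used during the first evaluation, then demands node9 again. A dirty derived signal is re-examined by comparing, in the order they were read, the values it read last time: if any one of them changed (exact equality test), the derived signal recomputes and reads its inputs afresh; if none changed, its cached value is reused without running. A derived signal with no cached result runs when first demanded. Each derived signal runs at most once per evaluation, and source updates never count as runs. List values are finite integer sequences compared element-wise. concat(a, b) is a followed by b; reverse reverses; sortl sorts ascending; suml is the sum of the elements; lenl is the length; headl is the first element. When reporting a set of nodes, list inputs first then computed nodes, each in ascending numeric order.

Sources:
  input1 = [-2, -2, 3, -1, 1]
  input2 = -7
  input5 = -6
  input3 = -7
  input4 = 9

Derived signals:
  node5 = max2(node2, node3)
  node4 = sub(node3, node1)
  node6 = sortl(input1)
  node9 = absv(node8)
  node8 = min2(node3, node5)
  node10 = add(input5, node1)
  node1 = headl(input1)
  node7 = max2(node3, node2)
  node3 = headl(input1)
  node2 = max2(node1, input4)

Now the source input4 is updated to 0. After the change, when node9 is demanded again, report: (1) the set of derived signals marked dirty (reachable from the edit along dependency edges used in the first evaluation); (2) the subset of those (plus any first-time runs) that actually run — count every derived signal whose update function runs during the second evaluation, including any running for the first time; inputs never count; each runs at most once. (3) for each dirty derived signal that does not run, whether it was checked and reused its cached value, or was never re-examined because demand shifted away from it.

First evaluation (everything demanded from the output):
  node1 = headl([-2, -2, 3, -1, 1]) = -2
  node2 = max2(-2, 9) = 9
  node3 = headl([-2, -2, 3, -1, 1]) = -2
  node5 = max2(9, -2) = 9
  node8 = min2(-2, 9) = -2
  node9 = absv(-2) = 2

Propagation after the edit:
  node2: runs — input4 9->0; result 0.
  node5: runs — node2 9->0; result 0.
  node8: runs — node5 9->0; result -2 (same value as before).
  node9: checked — values it read are unchanged (node8 unchanged); reused cached 2 without running.

Key observation: the change is absorbed at node8 — it re-runs but produces the same value, and the output's value is unchanged.

Marked dirty: node2, node5, node8, node9.
Derived signals that run: node2, node5, node8 — 3 in total.
Checked but reused from cache: node9.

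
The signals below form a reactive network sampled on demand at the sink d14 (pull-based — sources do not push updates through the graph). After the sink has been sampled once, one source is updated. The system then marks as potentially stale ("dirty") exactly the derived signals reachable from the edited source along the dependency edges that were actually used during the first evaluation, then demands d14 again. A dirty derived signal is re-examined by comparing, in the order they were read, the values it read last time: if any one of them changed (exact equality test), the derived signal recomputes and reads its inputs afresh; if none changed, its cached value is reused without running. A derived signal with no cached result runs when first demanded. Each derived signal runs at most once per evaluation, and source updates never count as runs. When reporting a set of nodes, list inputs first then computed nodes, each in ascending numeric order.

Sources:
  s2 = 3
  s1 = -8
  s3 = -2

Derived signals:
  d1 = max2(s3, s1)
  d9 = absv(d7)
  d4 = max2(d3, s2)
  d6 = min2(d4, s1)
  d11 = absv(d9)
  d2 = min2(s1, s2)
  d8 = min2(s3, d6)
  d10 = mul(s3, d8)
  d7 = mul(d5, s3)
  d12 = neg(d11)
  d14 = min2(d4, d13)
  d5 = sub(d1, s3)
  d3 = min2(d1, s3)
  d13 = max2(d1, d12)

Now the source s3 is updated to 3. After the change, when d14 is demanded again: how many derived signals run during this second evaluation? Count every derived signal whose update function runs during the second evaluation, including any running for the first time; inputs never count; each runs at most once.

Initial pass — values computed on the first demand:
  d1 = max2(-2, -8) = -2
  d3 = min2(-2, -2) = -2
  d4 = max2(-2, 3) = 3
  d5 = sub(-2, -2) = 0
  d7 = mul(0, -2) = 0
  d9 = absv(0) = 0
  d11 = absv(0) = 0
  d12 = neg(0) = 0
  d13 = max2(-2, 0) = 0
  d14 = min2(3, 0) = 0

Second demand — change propagation:
  d1: re-runs because s3 -2->3; new result 3.
  d3: re-runs because d1 -2->3; s3 -2->3; new result 3.
  d4: re-runs because d3 -2->3; new result 3 (unchanged).
  d5: re-runs because d1 -2->3; s3 -2->3; new result 0 (unchanged).
  d7: re-runs because s3 -2->3; new result 0 (unchanged).
  d9: re-examined; everything it read last time is the same (d7 unchanged) — cache 0 kept, no run.
  d11: re-examined; everything it read last time is the same (d9 unchanged) — cache 0 kept, no run.
  d12: re-examined; everything it read last time is the same (d11 unchanged) — cache 0 kept, no run.
  d13: re-runs because d1 -2->3; new result 3.
  d14: re-runs because d13 0->3; new result 3.

The important point: at d9 every value read last time is unchanged, so the dirty flag clears without a run.

Run set: d1, d3, d4, d5, d7, d13, d14 (7 run).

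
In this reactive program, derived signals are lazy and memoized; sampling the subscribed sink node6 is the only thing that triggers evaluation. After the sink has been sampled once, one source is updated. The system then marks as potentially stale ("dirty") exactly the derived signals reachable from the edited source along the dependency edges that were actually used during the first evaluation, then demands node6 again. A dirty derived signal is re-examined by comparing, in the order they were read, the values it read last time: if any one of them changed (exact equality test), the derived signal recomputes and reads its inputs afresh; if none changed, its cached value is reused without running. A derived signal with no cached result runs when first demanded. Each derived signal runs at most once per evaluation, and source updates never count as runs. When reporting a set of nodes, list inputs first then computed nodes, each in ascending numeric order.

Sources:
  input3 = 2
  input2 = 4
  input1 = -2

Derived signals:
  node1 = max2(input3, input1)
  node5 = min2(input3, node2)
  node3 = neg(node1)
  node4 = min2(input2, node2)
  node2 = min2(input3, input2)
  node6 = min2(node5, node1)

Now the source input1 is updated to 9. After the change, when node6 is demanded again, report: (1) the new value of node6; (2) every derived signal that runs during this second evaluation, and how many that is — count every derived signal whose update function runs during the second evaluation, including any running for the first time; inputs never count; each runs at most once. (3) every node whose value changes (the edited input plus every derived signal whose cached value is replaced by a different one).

Demanding node6 again yields 2.
2 derived signals run: node1, node6.
The nodes whose values change: input1, node1.

First demand of the output computes:
  node1 = max2(2, -2) = 2
  node2 = min2(2, 4) = 2
  node5 = min2(2, 2) = 2
  node6 = min2(2, 2) = 2

After the edit, cleaning proceeds:
  node1: a read changed (input1 -2->9) — executes, giving 9.
  node6: a read changed (node1 2->9) — executes, giving 2 — identical to its old value.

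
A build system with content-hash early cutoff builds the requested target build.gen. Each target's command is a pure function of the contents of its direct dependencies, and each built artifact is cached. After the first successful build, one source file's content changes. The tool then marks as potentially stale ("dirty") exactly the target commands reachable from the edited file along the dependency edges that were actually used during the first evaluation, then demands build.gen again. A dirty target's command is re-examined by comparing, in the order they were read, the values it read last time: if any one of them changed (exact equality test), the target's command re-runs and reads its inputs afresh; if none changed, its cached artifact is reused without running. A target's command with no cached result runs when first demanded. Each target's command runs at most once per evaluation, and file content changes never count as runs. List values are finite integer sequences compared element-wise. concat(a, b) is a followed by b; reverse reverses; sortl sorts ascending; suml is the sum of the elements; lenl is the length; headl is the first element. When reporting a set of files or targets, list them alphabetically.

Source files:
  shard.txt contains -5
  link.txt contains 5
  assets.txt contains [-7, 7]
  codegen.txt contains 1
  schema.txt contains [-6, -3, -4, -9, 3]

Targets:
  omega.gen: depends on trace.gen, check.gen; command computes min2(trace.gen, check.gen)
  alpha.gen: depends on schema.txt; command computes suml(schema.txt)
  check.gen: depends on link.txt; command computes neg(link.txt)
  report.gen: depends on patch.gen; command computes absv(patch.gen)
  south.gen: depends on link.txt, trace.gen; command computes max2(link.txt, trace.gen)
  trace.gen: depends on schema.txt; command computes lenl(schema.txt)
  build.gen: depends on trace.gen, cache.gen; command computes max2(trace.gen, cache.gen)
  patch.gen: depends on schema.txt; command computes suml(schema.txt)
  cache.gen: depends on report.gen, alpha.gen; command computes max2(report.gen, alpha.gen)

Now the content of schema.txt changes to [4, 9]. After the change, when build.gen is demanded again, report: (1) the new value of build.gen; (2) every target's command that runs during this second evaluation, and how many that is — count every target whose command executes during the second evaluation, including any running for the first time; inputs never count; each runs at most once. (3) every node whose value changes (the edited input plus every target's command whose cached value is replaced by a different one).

New value of build.gen: 13.
Target commands that run: alpha.gen, build.gen, cache.gen, patch.gen, report.gen, trace.gen — 6 in total.
Values that change: alpha.gen, build.gen, cache.gen, patch.gen, report.gen, schema.txt, trace.gen.

First evaluation (everything demanded from the output):
  alpha.gen = suml([-6, -3, -4, -9, 3]) = -19
  patch.gen = suml([-6, -3, -4, -9, 3]) = -19
  report.gen = absv(-19) = 19
  cache.gen = max2(19, -19) = 19
  trace.gen = lenl([-6, -3, -4, -9, 3]) = 5
  build.gen = max2(5, 19) = 19

Propagation after the edit:
  alpha.gen: runs — schema.txt [-6, -3, -4, -9, 3]->[4, 9]; result 13.
  patch.gen: runs — schema.txt [-6, -3, -4, -9, 3]->[4, 9]; result 13.
  report.gen: runs — patch.gen -19->13; result 13.
  cache.gen: runs — report.gen 19->13; alpha.gen -19->13; result 13.
  trace.gen: runs — schema.txt [-6, -3, -4, -9, 3]->[4, 9]; result 2.
  build.gen: runs — trace.gen 5->2; cache.gen 19->13; result 13.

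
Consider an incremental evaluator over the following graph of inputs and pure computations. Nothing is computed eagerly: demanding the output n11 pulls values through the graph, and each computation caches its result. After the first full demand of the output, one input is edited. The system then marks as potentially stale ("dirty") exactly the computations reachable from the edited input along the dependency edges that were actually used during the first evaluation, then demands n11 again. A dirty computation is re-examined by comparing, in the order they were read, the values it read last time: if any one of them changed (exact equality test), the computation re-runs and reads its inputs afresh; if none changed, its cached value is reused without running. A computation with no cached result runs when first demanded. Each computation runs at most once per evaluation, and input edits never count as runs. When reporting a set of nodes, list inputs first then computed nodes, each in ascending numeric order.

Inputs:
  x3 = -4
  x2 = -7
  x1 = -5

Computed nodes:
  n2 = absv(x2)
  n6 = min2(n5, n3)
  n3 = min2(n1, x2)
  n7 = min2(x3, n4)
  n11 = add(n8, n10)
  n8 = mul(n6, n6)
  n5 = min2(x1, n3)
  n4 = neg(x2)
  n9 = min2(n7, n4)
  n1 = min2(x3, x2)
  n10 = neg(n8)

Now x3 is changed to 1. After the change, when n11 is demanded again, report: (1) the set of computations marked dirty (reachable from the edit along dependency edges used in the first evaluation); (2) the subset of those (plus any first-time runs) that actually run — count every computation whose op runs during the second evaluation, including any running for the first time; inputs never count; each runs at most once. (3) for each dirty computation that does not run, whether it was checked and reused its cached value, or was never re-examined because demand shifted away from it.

Initial pass — values computed on the first demand:
  n1 = min2(-4, -7) = -7
  n3 = min2(-7, -7) = -7
  n5 = min2(-5, -7) = -7
  n6 = min2(-7, -7) = -7
  n8 = mul(-7, -7) = 49
  n10 = neg(49) = -49
  n11 = add(49, -49) = 0

Second demand — change propagation:
  n1: re-runs because x3 -4->1; new result -7 (unchanged).
  n3: re-examined; everything it read last time is the same (n1 unchanged, x2 unchanged) — cache -7 kept, no run.
  n5: re-examined; everything it read last time is the same (x1 unchanged, n3 unchanged) — cache -7 kept, no run.
  n6: re-examined; everything it read last time is the same (n5 unchanged, n3 unchanged) — cache -7 kept, no run.
  n8: re-examined; everything it read last time is the same (n6 unchanged, n6 unchanged) — cache 49 kept, no run.
  n10: re-examined; everything it read last time is the same (n8 unchanged) — cache -49 kept, no run.
  n11: re-examined; everything it read last time is the same (n8 unchanged, n10 unchanged) — cache 0 kept, no run.

The important point: n1 recomputes to an identical value, and the output ends up unchanged.

Dirty set: n1, n3, n5, n6, n8, n10, n11.
Run set: n1 (1 run).
Re-examined without running (cache reused): n3, n5, n6, n8, n10, n11.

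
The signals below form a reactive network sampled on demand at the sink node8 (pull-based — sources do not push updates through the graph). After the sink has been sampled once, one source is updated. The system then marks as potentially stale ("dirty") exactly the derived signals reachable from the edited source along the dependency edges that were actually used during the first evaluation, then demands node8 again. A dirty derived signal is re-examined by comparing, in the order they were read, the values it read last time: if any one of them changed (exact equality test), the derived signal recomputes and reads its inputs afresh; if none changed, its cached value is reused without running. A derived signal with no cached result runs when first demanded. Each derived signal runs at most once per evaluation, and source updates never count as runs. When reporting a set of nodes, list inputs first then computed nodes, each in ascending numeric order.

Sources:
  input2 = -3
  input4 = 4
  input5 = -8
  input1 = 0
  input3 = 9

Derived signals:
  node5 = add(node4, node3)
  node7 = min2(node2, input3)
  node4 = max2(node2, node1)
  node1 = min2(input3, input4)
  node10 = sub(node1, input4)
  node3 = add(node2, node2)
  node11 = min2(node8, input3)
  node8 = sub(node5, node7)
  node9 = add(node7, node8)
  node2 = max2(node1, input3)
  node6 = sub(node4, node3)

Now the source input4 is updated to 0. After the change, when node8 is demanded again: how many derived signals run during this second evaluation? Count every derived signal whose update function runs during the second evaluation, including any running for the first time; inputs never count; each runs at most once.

Run set: node1, node2, node4 (3 run).
The important point: at node3 every value read last time is unchanged, so the dirty flag clears without a run.

Initial pass — values computed on the first demand:
  node1 = min2(9, 4) = 4
  node2 = max2(4, 9) = 9
  node3 = add(9, 9) = 18
  node4 = max2(9, 4) = 9
  node5 = add(9, 18) = 27
  node7 = min2(9, 9) = 9
  node8 = sub(27, 9) = 18

Second demand — change propagation:
  node1: re-runs because input4 4->0; new result 0.
  node2: re-runs because node1 4->0; new result 9 (unchanged).
  node3: re-examined; everything it read last time is the same (node2 unchanged, node2 unchanged) — cache 18 kept, no run.
  node4: re-runs because node1 4->0; new result 9 (unchanged).
  node5: re-examined; everything it read last time is the same (node4 unchanged, node3 unchanged) — cache 27 kept, no run.
  node7: re-examined; everything it read last time is the same (node2 unchanged, input3 unchanged) — cache 9 kept, no run.
  node8: re-examined; everything it read last time is the same (node5 unchanged, node7 unchanged) — cache 18 kept, no run.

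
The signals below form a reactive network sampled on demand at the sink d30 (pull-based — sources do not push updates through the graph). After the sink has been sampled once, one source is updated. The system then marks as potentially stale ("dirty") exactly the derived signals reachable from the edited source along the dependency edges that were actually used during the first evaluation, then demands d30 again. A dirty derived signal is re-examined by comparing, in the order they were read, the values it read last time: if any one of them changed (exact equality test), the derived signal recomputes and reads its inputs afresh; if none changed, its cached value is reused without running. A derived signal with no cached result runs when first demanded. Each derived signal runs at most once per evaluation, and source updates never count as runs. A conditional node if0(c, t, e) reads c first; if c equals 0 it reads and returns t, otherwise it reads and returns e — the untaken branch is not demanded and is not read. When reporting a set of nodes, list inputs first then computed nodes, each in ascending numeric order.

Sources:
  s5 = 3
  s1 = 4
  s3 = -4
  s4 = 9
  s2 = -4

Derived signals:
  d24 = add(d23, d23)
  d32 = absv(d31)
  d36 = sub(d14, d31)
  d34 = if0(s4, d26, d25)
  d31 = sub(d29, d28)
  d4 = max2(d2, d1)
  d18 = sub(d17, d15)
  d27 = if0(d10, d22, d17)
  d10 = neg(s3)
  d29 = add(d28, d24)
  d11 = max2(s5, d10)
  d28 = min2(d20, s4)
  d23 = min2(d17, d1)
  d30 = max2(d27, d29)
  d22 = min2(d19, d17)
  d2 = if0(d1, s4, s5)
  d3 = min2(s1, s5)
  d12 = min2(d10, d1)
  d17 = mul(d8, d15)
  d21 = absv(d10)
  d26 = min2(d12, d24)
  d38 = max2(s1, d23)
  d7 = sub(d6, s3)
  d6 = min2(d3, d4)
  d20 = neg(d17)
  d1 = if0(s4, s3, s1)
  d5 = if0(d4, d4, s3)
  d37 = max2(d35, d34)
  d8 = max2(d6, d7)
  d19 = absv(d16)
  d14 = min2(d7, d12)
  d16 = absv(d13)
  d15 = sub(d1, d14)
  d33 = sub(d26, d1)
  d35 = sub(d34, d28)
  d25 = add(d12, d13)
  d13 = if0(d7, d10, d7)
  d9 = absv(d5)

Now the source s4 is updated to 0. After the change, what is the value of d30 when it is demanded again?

Initial pass — values computed on the first demand:
  d1 = if0(s4=9 -> else branch s1) = 4
  d2 = if0(d1=4 -> else branch s5) = 3
  d3 = min2(4, 3) = 3
  d4 = max2(3, 4) = 4
  d6 = min2(3, 4) = 3
  d7 = sub(3, -4) = 7
  d8 = max2(3, 7) = 7
  d10 = neg(-4) = 4
  d12 = min2(4, 4) = 4
  d14 = min2(7, 4) = 4
  d15 = sub(4, 4) = 0
  d17 = mul(7, 0) = 0
  d20 = neg(0) = 0
  d23 = min2(0, 4) = 0
  d24 = add(0, 0) = 0
  d27 = if0(d10=4 -> else branch d17) = 0
  d28 = min2(0, 9) = 0
  d29 = add(0, 0) = 0
  d30 = max2(0, 0) = 0

Second demand — change propagation:
  d1: re-runs because s4 9->0; new result -4.
  d2: re-runs because d1 4->-4; new result 3 (unchanged).
  d4: re-runs because d1 4->-4; new result 3.
  d6: re-runs because d4 4->3; new result 3 (unchanged).
  d7: re-examined; everything it read last time is the same (d6 unchanged, s3 unchanged) — cache 7 kept, no run.
  d8: re-examined; everything it read last time is the same (d6 unchanged, d7 unchanged) — cache 7 kept, no run.
  d12: re-runs because d1 4->-4; new result -4.
  d14: re-runs because d12 4->-4; new result -4.
  d15: re-runs because d1 4->-4; d14 4->-4; new result 0 (unchanged).
  d17: re-examined; everything it read last time is the same (d8 unchanged, d15 unchanged) — cache 0 kept, no run.
  d20: re-examined; everything it read last time is the same (d17 unchanged) — cache 0 kept, no run.
  d23: re-runs because d1 4->-4; new result -4.
  d24: re-runs because d23 0->-4; d23 0->-4; new result -8.
  d27: re-examined; everything it read last time is the same (d10 unchanged, d17 unchanged) — cache 0 kept, no run.
  d28: re-runs because s4 9->0; new result 0 (unchanged).
  d29: re-runs because d24 0->-8; new result -8.
  d30: re-runs because d29 0->-8; new result 0 (unchanged).

The important point: at d7 every value read last time is unchanged, so the dirty flag clears without a run.

d30 now evaluates to 0.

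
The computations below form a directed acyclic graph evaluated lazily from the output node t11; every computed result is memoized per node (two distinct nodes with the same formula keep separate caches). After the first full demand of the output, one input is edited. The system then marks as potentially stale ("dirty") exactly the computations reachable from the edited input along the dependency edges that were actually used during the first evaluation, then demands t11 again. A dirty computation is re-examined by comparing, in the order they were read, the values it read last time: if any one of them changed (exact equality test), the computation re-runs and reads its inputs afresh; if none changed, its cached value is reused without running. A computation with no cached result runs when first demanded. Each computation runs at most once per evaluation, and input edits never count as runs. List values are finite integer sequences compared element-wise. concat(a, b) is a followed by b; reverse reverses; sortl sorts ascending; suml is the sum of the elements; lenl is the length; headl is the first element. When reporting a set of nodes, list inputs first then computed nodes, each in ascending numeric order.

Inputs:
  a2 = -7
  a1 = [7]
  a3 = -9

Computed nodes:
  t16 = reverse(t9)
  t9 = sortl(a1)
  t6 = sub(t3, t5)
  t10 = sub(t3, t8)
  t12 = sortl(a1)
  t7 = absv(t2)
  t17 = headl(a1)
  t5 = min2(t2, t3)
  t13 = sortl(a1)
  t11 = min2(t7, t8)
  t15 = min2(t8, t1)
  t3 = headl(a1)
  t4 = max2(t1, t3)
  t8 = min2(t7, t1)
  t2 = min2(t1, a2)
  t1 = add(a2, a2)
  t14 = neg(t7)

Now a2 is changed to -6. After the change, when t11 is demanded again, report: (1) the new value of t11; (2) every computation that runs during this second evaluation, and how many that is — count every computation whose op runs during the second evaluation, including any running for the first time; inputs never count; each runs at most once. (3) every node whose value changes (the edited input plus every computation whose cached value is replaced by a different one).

Demanding t11 again yields -12.
5 computations run: t1, t2, t7, t8, t11.
The nodes whose values change: a2, t1, t2, t7, t8, t11.

First demand of the output computes:
  t1 = add(-7, -7) = -14
  t2 = min2(-14, -7) = -14
  t7 = absv(-14) = 14
  t8 = min2(14, -14) = -14
  t11 = min2(14, -14) = -14

After the edit, cleaning proceeds:
  t1: a read changed (a2 -7->-6; a2 -7->-6) — executes, giving -12.
  t2: a read changed (t1 -14->-12; a2 -7->-6) — executes, giving -12.
  t7: a read changed (t2 -14->-12) — executes, giving 12.
  t8: a read changed (t7 14->12; t1 -14->-12) — executes, giving -12.
  t11: a read changed (t7 14->12; t8 -14->-12) — executes, giving -12.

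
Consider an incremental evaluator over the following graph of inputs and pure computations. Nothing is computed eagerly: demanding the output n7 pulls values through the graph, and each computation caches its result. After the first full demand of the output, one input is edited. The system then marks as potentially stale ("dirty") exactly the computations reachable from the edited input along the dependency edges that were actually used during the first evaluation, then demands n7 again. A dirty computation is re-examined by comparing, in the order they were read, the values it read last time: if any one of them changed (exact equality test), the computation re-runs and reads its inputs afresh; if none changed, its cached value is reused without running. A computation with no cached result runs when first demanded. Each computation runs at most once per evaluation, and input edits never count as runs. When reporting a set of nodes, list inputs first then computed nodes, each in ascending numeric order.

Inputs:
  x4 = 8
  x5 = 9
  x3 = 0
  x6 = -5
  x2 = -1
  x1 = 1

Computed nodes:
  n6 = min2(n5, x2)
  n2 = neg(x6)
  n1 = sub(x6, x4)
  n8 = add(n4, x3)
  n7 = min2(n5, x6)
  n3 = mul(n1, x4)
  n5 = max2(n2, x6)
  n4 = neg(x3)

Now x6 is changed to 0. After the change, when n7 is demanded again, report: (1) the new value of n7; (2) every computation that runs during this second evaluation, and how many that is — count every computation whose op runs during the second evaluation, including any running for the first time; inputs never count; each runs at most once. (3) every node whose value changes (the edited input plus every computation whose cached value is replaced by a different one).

Initial pass — values computed on the first demand:
  n2 = neg(-5) = 5
  n5 = max2(5, -5) = 5
  n7 = min2(5, -5) = -5

Second demand — change propagation:
  n2: re-runs because x6 -5->0; new result 0.
  n5: re-runs because n2 5->0; x6 -5->0; new result 0.
  n7: re-runs because n5 5->0; x6 -5->0; new result 0.

n7 now evaluates to 0.
Run set: n2, n5, n7 (3 run).
Changed values: x6, n2, n5, n7.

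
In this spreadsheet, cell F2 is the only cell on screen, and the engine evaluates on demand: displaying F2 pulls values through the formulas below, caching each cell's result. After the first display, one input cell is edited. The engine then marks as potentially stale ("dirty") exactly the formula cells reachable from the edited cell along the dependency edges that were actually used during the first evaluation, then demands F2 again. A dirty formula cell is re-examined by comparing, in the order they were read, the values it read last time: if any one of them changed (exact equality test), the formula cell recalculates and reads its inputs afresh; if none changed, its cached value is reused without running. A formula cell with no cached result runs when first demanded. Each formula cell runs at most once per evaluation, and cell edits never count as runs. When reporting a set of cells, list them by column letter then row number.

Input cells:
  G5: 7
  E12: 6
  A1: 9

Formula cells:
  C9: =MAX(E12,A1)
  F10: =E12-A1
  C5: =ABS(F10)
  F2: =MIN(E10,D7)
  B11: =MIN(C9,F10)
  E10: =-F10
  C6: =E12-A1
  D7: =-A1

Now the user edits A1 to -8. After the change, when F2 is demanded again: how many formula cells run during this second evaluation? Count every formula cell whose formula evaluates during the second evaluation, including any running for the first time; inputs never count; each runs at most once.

Run set: D7, E10, F2, F10 (4 run).

Initial pass — values computed on the first demand:
  D7 = -(9) = -9
  F10 = 6 - 9 = -3
  E10 = -(-3) = 3
  F2 = MIN(3, -9) = -9

Second demand — change propagation:
  D7: re-runs because A1 9->-8; new result 8.
  F10: re-runs because A1 9->-8; new result 14.
  E10: re-runs because F10 -3->14; new result -14.
  F2: re-runs because E10 3->-14; D7 -9->8; new result -14.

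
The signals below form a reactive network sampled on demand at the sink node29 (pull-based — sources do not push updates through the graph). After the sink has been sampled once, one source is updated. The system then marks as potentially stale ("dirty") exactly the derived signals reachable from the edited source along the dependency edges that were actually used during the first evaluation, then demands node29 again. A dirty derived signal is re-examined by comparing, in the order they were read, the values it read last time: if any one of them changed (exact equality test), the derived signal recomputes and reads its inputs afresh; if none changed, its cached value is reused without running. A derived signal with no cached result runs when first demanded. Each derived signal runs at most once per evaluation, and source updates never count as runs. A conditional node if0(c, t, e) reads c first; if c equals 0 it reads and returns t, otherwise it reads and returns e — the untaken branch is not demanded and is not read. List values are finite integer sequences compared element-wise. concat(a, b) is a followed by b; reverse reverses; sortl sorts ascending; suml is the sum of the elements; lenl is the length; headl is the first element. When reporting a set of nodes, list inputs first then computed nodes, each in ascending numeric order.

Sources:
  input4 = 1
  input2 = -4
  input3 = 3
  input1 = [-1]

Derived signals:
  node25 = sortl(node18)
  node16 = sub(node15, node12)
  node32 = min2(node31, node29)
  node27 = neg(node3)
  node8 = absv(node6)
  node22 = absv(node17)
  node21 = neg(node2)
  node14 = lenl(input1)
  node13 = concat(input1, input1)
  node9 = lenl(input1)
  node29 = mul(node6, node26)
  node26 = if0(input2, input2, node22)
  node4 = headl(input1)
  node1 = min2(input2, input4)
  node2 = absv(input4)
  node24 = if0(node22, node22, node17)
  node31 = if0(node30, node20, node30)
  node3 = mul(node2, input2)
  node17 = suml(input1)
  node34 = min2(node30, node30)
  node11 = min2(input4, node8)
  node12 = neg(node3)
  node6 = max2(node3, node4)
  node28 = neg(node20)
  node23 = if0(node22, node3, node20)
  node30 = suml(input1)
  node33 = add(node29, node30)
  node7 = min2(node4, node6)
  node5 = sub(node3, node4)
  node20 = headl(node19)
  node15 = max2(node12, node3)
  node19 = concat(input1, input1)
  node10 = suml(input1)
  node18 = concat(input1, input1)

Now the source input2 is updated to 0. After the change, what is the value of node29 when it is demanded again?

node29 now evaluates to 0.

Initial pass — values computed on the first demand:
  node2 = absv(1) = 1
  node3 = mul(1, -4) = -4
  node4 = headl([-1]) = -1
  node6 = max2(-4, -1) = -1
  node17 = suml([-1]) = -1
  node22 = absv(-1) = 1
  node26 = if0(input2=-4 -> else branch node22) = 1
  node29 = mul(-1, 1) = -1

Second demand — change propagation:
  node3: re-runs because input2 -4->0; new result 0.
  node6: re-runs because node3 -4->0; new result 0.
  node26: re-runs because input2 -4->0; new result 0.
  node29: re-runs because node6 -1->0; node26 1->0; new result 0.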